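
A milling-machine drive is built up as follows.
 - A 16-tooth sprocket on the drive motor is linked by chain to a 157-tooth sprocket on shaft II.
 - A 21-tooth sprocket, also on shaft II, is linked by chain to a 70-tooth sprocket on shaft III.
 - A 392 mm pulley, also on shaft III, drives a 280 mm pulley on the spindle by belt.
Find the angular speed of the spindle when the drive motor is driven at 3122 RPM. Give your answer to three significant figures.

Chain: ratio = 157/16 = 9.8125, so shaft II turns at 3122 / 9.8125 = 318.17 RPM.
Chain: ratio = 70/21 = 3.3333, so shaft III turns at 318.17 / 3.3333 = 95.45 RPM.
Belt: ratio = 280/392 = 0.71429, so the spindle turns at 95.45 / 0.71429 = 133.63 RPM.

134 RPM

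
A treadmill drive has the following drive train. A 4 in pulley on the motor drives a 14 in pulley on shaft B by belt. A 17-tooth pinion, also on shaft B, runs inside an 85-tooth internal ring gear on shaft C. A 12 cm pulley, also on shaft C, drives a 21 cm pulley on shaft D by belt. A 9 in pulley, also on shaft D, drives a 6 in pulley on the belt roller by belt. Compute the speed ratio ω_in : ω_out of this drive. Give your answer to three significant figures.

Each stage contributes driven/driver: belt 14/4 = 3.5, internal gear 85/17 = 5, belt 21/12 = 1.75, belt 6/9 = 0.66667.
Overall: 3.5 × 5 × 1.75 × 0.66667 = 20.417.

20.4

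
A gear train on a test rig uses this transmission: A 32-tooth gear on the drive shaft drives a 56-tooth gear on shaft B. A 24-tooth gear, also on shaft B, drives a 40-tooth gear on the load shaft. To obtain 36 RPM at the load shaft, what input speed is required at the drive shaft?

Overall ratio R = 1.75 × 1.6667 = 2.9167.
Required input speed = output speed × R = 36 × 2.9167 = 105 RPM.

105 RPM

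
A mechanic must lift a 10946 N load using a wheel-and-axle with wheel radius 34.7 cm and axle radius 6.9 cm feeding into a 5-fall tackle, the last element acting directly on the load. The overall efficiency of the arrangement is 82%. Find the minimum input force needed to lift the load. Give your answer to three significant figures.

Wheel-and-axle MA = R/r = 34.7/6.9 = 5.029.
Block-and-tackle MA = number of supporting rope parts = 5.
Combined ideal MA = 5.029 × 5 = 25.145.
Actual MA = 25.145 × 0.82 = 20.619.
Effort = load / actual MA = 10946 / 20.619 = 530.87 N.

531 N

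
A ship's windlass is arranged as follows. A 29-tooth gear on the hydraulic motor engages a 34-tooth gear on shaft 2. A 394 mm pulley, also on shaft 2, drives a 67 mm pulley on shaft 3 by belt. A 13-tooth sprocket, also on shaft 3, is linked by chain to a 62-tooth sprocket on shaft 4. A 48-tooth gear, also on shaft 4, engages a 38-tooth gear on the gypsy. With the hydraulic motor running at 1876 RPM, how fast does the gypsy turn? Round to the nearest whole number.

2492 RPM

Gear mesh: ratio = 34/29 = 1.1724, so shaft 2 turns at 1876 / 1.1724 = 1600.1 RPM.
Belt: ratio = 67/394 = 0.17005, so shaft 3 turns at 1600.1 / 0.17005 = 9409.6 RPM.
Chain: ratio = 62/13 = 4.7692, so shaft 4 turns at 9409.6 / 4.7692 = 1973 RPM.
Gear mesh: ratio = 38/48 = 0.79167, so the gypsy turns at 1973 / 0.79167 = 2492.2 RPM.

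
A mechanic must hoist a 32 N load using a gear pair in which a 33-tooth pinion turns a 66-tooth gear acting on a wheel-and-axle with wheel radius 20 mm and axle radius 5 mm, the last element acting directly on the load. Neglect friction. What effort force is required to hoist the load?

Gear pair MA = 66/33 = 2.
Wheel-and-axle MA = R/r = 20/5 = 4.
Combined ideal MA = 2 × 4 = 8.
Effort = load / MA = 32 / 8 = 4 N.

4 N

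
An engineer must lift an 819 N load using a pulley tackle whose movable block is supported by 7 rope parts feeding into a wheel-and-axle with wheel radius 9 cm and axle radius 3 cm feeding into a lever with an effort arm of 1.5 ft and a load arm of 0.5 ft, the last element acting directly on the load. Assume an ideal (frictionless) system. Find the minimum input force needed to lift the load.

Block-and-tackle MA = number of supporting rope parts = 7.
Wheel-and-axle MA = R/r = 9/3 = 3.
Lever MA = effort arm / load arm = 1.5/0.5 = 3.
Combined ideal MA = 7 × 3 × 3 = 63.
Effort = load / MA = 819 / 63 = 13 N.

13 N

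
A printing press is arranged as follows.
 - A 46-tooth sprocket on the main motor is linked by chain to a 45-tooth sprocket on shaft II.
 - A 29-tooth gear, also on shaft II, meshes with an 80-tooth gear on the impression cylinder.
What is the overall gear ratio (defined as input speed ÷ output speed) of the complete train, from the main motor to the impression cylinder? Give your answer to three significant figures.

Each stage contributes driven/driver: chain 45/46 = 0.97826, gear mesh 80/29 = 2.7586.
Overall: 0.97826 × 2.7586 = 2.6987.

2.70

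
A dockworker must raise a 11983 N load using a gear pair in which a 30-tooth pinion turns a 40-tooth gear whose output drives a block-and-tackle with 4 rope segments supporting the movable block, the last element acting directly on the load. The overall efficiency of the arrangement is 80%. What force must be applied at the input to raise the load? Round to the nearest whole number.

2809 N

Gear pair MA = 40/30 = 1.3333.
Block-and-tackle MA = number of supporting rope parts = 4.
Combined ideal MA = 1.3333 × 4 = 5.3333.
Actual MA = 5.3333 × 0.80 = 4.2667.
Effort = load / actual MA = 11983 / 4.2667 = 2808.5 N.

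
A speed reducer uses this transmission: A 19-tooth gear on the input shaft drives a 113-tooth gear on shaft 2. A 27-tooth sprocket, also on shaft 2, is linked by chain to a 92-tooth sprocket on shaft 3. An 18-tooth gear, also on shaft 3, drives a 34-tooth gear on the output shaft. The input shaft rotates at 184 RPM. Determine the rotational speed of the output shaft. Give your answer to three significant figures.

Gear mesh: ratio = 113/19 = 5.9474, so shaft 2 turns at 184 / 5.9474 = 30.938 RPM.
Chain: ratio = 92/27 = 3.4074, so shaft 3 turns at 30.938 / 3.4074 = 9.0796 RPM.
Gear mesh: ratio = 34/18 = 1.8889, so the output shaft turns at 9.0796 / 1.8889 = 4.8069 RPM.

4.81 RPM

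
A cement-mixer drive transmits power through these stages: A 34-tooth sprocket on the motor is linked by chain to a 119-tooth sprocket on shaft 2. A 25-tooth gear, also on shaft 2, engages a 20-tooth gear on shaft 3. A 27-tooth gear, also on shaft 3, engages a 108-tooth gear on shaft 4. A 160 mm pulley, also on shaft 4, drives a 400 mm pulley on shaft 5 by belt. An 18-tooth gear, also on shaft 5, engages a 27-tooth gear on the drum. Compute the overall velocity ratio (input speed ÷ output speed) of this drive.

Each stage contributes driven/driver: chain 119/34 = 3.5, gear mesh 20/25 = 0.8, gear mesh 108/27 = 4, belt 400/160 = 2.5, gear mesh 27/18 = 1.5.
Overall: 3.5 × 0.8 × 4 × 2.5 × 1.5 = 42.

42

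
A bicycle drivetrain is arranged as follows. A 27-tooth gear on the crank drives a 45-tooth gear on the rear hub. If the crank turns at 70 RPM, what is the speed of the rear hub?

the crank → the rear hub (gear mesh, 45/27): 70 ÷ 1.6667 = 42 RPM

42 RPM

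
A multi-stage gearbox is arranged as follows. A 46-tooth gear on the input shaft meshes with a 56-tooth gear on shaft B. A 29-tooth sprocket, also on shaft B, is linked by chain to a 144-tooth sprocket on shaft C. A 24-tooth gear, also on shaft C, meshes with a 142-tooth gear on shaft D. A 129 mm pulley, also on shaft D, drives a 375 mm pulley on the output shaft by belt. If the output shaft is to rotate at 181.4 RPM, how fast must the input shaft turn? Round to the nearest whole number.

Overall ratio R = 1.2174 × 4.9655 × 5.9167 × 2.907 = 103.97.
Required input speed = output speed × R = 181.4 × 103.97 = 18860 RPM.

18860 RPM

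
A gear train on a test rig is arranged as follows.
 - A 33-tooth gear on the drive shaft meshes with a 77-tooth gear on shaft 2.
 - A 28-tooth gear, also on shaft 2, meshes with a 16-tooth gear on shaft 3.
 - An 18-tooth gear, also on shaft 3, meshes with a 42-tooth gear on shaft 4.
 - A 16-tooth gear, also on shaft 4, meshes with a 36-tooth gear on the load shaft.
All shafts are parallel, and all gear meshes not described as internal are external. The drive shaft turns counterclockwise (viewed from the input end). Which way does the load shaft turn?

counterclockwise

the drive shaft → shaft 2: external mesh, 1 reversal → CW.
shaft 2 → shaft 3: external mesh, 1 reversal → CCW.
shaft 3 → shaft 4: external mesh, 1 reversal → CW.
shaft 4 → the load shaft: external mesh, 1 reversal → CCW.
4 reversals in total — an even number — so the load shaft turns the same way as the drive shaft.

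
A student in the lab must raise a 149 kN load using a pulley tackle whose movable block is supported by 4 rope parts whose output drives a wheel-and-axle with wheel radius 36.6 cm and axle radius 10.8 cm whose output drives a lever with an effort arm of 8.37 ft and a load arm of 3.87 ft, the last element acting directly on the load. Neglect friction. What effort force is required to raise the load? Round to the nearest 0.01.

Block-and-tackle MA = number of supporting rope parts = 4.
Wheel-and-axle MA = R/r = 36.6/10.8 = 3.3889.
Lever MA = effort arm / load arm = 8.37/3.87 = 2.1628.
Combined ideal MA = 4 × 3.3889 × 2.1628 = 29.318.
Effort = load / MA = 149 / 29.318 = 5.0822 kN.

5.08 kN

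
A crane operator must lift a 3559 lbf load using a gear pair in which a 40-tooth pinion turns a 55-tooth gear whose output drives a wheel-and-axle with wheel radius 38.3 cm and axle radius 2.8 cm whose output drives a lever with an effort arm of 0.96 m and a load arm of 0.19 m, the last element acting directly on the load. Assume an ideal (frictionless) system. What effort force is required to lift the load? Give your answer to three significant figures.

Gear pair MA = 55/40 = 1.375.
Wheel-and-axle MA = R/r = 38.3/2.8 = 13.679.
Lever MA = effort arm / load arm = 0.96/0.19 = 5.0526.
Combined ideal MA = 1.375 × 13.679 × 5.0526 = 95.03.
Effort = load / MA = 3559 / 95.03 = 37.451 lbf.

37.5 lbf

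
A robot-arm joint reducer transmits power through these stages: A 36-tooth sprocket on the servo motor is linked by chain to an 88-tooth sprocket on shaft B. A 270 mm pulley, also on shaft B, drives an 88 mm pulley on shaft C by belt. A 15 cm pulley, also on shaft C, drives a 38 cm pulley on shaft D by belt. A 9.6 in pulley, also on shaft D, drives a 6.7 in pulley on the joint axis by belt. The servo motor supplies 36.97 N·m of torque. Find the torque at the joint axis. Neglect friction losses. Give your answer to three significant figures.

52.1 N·m

chain 88/36 = 2.4444 → τ = 36.97·2.4444 = 90.371 N·m
belt 88/270 = 0.32593 → τ = 90.371·0.32593 = 29.454 N·m
belt 38/15 = 2.5333 → τ = 29.454·2.5333 = 74.618 N·m
belt 6.7/9.6 = 0.69792 → τ = 74.618·0.69792 = 52.077 N·m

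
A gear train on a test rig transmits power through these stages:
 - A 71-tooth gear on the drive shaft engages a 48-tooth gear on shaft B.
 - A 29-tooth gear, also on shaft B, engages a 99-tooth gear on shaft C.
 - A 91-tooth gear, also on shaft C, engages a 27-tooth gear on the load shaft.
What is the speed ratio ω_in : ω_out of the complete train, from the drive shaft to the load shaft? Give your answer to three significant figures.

Each stage contributes driven/driver: gear mesh 48/71 = 0.67606, gear mesh 99/29 = 3.4138, gear mesh 27/91 = 0.2967.
Overall: 0.67606 × 3.4138 × 0.2967 = 0.68477.

0.685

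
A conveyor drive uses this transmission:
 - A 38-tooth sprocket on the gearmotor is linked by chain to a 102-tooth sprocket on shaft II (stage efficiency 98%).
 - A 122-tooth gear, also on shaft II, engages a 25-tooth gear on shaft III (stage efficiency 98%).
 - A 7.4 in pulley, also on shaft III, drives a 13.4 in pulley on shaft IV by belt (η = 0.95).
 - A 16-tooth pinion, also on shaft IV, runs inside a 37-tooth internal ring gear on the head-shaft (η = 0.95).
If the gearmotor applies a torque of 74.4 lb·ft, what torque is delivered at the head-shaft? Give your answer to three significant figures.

Chain: ratio = 102/38 = 2.6842; torque at shaft II = 74.4 × 2.6842 × 0.98 = 195.71 lb·ft.
Gear mesh: ratio = 25/122 = 0.20492; torque at shaft III = 195.71 × 0.20492 × 0.98 = 39.303 lb·ft.
Belt: ratio = 13.4/7.4 = 1.8108; torque at shaft IV = 39.303 × 1.8108 × 0.95 = 67.611 lb·ft.
Internal gear: ratio = 37/16 = 2.3125; torque at the head-shaft = 67.611 × 2.3125 × 0.95 = 148.53 lb·ft.

149 lb·ft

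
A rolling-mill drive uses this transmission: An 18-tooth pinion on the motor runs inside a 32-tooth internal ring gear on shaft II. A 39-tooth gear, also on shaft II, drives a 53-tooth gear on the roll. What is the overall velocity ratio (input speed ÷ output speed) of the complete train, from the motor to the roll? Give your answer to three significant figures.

Each stage contributes driven/driver: internal gear 32/18 = 1.7778, gear mesh 53/39 = 1.359.
Overall: 1.7778 × 1.359 = 2.416.

2.42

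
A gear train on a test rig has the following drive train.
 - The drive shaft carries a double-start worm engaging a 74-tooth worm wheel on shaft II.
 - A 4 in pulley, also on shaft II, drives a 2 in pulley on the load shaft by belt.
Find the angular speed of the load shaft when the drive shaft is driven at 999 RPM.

54 RPM

the drive shaft → shaft II (worm, 74/2): 999 ÷ 37 = 27 RPM
shaft II → the load shaft (belt, 2/4): 27 ÷ 0.5 = 54 RPM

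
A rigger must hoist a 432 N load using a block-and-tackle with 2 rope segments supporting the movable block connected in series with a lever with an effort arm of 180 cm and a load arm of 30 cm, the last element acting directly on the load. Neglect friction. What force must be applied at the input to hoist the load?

Block-and-tackle MA = number of supporting rope parts = 2.
Lever MA = effort arm / load arm = 180/30 = 6.
Combined ideal MA = 2 × 6 = 12.
Effort = load / MA = 432 / 12 = 36 N.

36 N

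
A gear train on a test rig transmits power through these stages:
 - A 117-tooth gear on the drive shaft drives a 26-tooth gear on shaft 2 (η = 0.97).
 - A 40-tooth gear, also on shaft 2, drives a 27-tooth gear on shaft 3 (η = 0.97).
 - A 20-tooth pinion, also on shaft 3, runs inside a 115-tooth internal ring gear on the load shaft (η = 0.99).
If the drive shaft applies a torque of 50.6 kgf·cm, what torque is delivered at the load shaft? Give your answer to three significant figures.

Gear mesh: ratio = 26/117 = 0.22222; torque at shaft 2 = 50.6 × 0.22222 × 0.97 = 10.907 kgf·cm.
Gear mesh: ratio = 27/40 = 0.675; torque at shaft 3 = 10.907 × 0.675 × 0.97 = 7.1414 kgf·cm.
Internal gear: ratio = 115/20 = 5.75; torque at the load shaft = 7.1414 × 5.75 × 0.99 = 40.653 kgf·cm.

40.7 kgf·cm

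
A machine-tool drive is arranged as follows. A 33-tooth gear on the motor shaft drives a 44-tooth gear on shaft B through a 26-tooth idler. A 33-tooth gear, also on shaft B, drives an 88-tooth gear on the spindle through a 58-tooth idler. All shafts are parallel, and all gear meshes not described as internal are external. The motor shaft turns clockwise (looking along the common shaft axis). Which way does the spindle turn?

the motor shaft → shaft B: driver → idler → driven is 2 external meshes, 2 reversals → CW.
shaft B → the spindle: driver → idler → driven is 2 external meshes, 2 reversals → CW.
4 reversals in total — an even number — so the spindle turns the same way as the motor shaft.

clockwise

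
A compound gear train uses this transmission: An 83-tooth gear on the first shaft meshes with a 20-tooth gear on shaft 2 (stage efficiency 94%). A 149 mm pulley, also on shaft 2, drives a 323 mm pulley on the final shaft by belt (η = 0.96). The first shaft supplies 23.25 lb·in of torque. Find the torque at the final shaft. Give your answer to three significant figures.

After the gear mesh (20/83): 23.25 × 0.24096 × 0.94 = 5.2663 lb·in
After the belt (323/149): 5.2663 × 2.1678 × 0.96 = 10.959 lb·in

11.0 lb·in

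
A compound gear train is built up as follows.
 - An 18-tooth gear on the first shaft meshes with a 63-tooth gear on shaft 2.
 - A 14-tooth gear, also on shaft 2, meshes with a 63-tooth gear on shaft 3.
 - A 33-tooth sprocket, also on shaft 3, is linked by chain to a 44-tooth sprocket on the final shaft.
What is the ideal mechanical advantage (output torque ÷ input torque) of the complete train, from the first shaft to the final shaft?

21

Each stage contributes driven/driver: gear mesh 63/18 = 3.5, gear mesh 63/14 = 4.5, chain 44/33 = 1.3333.
Overall: 3.5 × 4.5 × 1.3333 = 21.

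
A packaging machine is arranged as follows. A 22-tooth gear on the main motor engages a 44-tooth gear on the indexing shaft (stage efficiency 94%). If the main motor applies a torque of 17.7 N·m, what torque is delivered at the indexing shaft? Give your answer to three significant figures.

Gear mesh: ratio = 44/22 = 2; torque at the indexing shaft = 17.7 × 2 × 0.94 = 33.276 N·m.

33.3 N·m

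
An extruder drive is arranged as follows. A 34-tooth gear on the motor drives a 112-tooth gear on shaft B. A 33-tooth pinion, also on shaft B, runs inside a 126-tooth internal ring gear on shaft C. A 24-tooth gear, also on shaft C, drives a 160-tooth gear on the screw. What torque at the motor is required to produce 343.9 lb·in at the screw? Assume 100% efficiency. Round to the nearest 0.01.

Overall ratio R = 3.2941 × 3.8182 × 6.6667 = 83.85.
Input torque = output torque / R = 343.9 / 83.85 = 4.1014 lb·in.

4.10 lb·in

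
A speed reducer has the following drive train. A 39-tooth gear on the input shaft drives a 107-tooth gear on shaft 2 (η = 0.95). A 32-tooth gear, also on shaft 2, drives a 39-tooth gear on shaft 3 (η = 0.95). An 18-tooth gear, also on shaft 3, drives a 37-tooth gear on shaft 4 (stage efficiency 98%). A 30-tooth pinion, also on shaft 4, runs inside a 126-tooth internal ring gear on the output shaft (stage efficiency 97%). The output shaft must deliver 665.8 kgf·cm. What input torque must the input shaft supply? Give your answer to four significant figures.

26.88 kgf·cm

Overall ratio R = 2.7436 × 1.2188 × 2.0556 × 4.2 = 28.868; overall efficiency η = 0.95 × 0.95 × 0.98 × 0.97 = 0.8579.
Input torque = output torque / (R × η) = 665.8 / (28.868 × 0.8579) = 26.884 kgf·cm.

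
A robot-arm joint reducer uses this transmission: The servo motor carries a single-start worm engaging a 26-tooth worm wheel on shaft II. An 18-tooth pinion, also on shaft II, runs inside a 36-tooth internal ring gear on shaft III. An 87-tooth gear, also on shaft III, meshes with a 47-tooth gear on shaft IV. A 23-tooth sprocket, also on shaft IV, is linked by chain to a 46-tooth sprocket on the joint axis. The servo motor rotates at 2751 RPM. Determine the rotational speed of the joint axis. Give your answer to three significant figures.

Worm: ratio = 26/1 = 26, so shaft II turns at 2751 / 26 = 105.81 RPM.
Internal gear: ratio = 36/18 = 2, so shaft III turns at 105.81 / 2 = 52.904 RPM.
Gear mesh: ratio = 47/87 = 0.54023, so shaft IV turns at 52.904 / 0.54023 = 97.928 RPM.
Chain: ratio = 46/23 = 2, so the joint axis turns at 97.928 / 2 = 48.964 RPM.

49.0 RPM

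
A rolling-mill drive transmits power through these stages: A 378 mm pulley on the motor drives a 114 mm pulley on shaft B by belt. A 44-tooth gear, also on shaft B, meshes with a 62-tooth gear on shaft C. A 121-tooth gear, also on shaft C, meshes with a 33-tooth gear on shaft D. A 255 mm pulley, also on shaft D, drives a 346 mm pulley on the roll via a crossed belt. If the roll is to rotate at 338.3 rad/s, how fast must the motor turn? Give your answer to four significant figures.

Overall ratio R = 0.30159 × 1.4091 × 0.27273 × 1.3569 = 0.15726.
Required input speed = output speed × R = 338.3 × 0.15726 = 53.201 rad/s.

53.20 rad/s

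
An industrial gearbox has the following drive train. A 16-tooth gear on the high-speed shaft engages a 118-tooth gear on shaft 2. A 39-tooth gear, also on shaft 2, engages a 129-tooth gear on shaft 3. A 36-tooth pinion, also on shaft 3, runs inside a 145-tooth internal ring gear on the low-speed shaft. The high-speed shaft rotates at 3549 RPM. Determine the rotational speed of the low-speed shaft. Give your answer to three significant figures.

the high-speed shaft → shaft 2 (gear mesh, 118/16): 3549 ÷ 7.375 = 481.22 RPM
shaft 2 → shaft 3 (gear mesh, 129/39): 481.22 ÷ 3.3077 = 145.49 RPM
shaft 3 → the low-speed shaft (internal gear, 145/36): 145.49 ÷ 4.0278 = 36.12 RPM

36.1 RPM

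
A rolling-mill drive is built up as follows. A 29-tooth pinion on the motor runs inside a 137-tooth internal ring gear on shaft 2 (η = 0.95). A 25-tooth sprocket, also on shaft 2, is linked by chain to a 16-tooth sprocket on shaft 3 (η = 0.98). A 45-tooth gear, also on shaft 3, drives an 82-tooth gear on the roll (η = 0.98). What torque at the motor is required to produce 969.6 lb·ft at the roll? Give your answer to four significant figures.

192.9 lb·ft

Overall ratio R = 4.7241 × 0.64 × 1.8222 = 5.5094; overall efficiency η = 0.95 × 0.98 × 0.98 = 0.9124.
Input torque = output torque / (R × η) = 969.6 / (5.5094 × 0.9124) = 192.89 lb·ft.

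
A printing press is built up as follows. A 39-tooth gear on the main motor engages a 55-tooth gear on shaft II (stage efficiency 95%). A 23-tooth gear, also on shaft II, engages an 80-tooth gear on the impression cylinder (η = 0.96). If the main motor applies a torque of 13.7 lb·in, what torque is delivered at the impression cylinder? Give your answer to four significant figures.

61.29 lb·in

Gear mesh: ratio = 55/39 = 1.4103; torque at shaft II = 13.7 × 1.4103 × 0.95 = 18.354 lb·in.
Gear mesh: ratio = 80/23 = 3.4783; torque at the impression cylinder = 18.354 × 3.4783 × 0.96 = 61.288 lb·in.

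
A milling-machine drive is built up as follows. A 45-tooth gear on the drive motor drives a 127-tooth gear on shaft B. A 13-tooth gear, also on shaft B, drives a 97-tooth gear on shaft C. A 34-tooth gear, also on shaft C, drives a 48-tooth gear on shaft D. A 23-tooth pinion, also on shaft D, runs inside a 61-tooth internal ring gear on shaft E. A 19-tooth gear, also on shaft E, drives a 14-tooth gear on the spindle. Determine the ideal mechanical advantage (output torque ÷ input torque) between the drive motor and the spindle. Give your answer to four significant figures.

Each stage contributes driven/driver: gear mesh 127/45 = 2.8222, gear mesh 97/13 = 7.4615, gear mesh 48/34 = 1.4118, internal gear 61/23 = 2.6522, gear mesh 14/19 = 0.73684.
Overall: 2.8222 × 7.4615 × 1.4118 × 2.6522 × 0.73684 = 58.098.

58.10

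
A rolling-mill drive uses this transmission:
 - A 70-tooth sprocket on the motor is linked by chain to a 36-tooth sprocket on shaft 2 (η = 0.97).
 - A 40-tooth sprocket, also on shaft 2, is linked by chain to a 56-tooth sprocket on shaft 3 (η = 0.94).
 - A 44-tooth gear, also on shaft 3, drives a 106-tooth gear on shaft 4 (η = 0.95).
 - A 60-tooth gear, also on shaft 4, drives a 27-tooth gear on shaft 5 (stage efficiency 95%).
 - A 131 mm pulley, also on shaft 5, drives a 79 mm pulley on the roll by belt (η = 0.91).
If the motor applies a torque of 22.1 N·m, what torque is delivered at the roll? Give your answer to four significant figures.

7.790 N·m

chain 36/70 = 0.51429 → τ = 22.1·0.51429·0.97 = 11.025 N·m
chain 56/40 = 1.4 → τ = 11.025·1.4·0.94 = 14.509 N·m
gear mesh 106/44 = 2.4091 → τ = 14.509·2.4091·0.95 = 33.205 N·m
gear mesh 27/60 = 0.45 → τ = 33.205·0.45·0.95 = 14.195 N·m
belt 79/131 = 0.60305 → τ = 14.195·0.60305·0.91 = 7.7899 N·m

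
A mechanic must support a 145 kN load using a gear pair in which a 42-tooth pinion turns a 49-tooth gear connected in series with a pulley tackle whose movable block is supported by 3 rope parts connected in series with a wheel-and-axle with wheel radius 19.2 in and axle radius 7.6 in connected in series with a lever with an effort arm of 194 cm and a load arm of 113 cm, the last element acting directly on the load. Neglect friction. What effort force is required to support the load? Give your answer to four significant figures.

Gear pair MA = 49/42 = 1.1667.
Block-and-tackle MA = number of supporting rope parts = 3.
Wheel-and-axle MA = R/r = 19.2/7.6 = 2.5263.
Lever MA = effort arm / load arm = 194/113 = 1.7168.
Combined ideal MA = 1.1667 × 3 × 2.5263 × 1.7168 = 15.18.
Effort = load / MA = 145 / 15.18 = 9.5519 kN.

9.552 kN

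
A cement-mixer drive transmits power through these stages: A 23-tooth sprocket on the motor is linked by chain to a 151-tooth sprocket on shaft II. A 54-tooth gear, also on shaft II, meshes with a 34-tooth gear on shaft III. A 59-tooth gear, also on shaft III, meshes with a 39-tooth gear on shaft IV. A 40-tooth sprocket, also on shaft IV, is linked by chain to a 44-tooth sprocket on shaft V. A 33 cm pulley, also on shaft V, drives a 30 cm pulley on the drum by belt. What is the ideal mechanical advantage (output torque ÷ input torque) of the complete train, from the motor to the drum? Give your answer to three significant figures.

2.73

Each stage contributes driven/driver: chain 151/23 = 6.5652, gear mesh 34/54 = 0.62963, gear mesh 39/59 = 0.66102, chain 44/40 = 1.1, belt 30/33 = 0.90909.
Overall: 6.5652 × 0.62963 × 0.66102 × 1.1 × 0.90909 = 2.7324.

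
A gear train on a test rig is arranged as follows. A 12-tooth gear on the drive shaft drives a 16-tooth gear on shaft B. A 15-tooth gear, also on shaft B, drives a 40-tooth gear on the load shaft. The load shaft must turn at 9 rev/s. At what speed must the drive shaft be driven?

32 rev/s

Overall ratio R = 1.3333 × 2.6667 = 3.5556.
Required input speed = output speed × R = 9 × 3.5556 = 32 rev/s.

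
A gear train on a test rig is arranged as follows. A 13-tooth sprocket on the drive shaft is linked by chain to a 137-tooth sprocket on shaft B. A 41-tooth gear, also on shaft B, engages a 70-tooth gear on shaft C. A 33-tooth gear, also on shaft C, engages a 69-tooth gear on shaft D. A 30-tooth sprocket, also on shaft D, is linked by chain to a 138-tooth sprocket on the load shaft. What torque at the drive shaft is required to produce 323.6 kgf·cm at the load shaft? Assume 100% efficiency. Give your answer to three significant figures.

Overall ratio R = 10.538 × 1.7073 × 2.0909 × 4.6 = 173.06.
Input torque = output torque / R = 323.6 / 173.06 = 1.8699 kgf·cm.

1.87 kgf·cm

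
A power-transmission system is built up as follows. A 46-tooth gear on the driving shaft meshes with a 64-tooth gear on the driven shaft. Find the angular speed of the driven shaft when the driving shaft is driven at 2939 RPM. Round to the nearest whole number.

2112 RPM

gear mesh 64/46 = 1.3913 → 2939/1.3913 = 2112.4 RPM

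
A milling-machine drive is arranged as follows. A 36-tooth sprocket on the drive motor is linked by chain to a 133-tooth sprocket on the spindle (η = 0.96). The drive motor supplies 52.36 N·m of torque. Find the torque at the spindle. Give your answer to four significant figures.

185.7 N·m

Chain: ratio = 133/36 = 3.6944; torque at the spindle = 52.36 × 3.6944 × 0.96 = 185.7 N·m.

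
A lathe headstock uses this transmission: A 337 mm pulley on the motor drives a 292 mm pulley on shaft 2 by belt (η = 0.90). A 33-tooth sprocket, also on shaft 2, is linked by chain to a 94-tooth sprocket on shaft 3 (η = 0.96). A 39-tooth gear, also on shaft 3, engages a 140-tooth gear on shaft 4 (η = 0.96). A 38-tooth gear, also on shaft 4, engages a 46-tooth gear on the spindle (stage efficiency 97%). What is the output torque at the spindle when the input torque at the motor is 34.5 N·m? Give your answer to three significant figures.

298 N·m

Belt: ratio = 292/337 = 0.86647; torque at shaft 2 = 34.5 × 0.86647 × 0.90 = 26.904 N·m.
Chain: ratio = 94/33 = 2.8485; torque at shaft 3 = 26.904 × 2.8485 × 0.96 = 73.57 N·m.
Gear mesh: ratio = 140/39 = 3.5897; torque at shaft 4 = 73.57 × 3.5897 × 0.96 = 253.53 N·m.
Gear mesh: ratio = 46/38 = 1.2105; torque at the spindle = 253.53 × 1.2105 × 0.97 = 297.7 N·m.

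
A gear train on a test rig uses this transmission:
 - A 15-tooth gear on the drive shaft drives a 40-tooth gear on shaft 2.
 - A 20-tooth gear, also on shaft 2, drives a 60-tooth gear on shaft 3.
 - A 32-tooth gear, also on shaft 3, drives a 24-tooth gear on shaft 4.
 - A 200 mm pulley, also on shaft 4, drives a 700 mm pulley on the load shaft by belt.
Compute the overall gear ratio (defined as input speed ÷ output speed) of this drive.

21

Each stage contributes driven/driver: gear mesh 40/15 = 2.6667, gear mesh 60/20 = 3, gear mesh 24/32 = 0.75, belt 700/200 = 3.5.
Overall: 2.6667 × 3 × 0.75 × 3.5 = 21.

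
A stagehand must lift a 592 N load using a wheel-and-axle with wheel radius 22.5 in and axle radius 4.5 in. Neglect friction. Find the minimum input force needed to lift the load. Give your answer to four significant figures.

118.4 N

Wheel-and-axle MA = R/r = 22.5/4.5 = 5.
Effort = load / MA = 592 / 5 = 118.4 N.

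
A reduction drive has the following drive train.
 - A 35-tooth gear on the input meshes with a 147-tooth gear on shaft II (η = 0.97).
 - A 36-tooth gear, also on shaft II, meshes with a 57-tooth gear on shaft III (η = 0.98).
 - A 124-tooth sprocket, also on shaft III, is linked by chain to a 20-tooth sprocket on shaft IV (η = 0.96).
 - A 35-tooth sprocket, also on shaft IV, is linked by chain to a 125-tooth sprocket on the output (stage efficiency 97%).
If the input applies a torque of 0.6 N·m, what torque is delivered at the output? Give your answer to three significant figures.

gear mesh 147/35 = 4.2 → τ = 0.6·4.2·0.97 = 2.4444 N·m
gear mesh 57/36 = 1.5833 → τ = 2.4444·1.5833·0.98 = 3.7929 N·m
chain 20/124 = 0.16129 → τ = 3.7929·0.16129·0.96 = 0.58729 N·m
chain 125/35 = 3.5714 → τ = 0.58729·3.5714·0.97 = 2.0345 N·m

2.03 N·m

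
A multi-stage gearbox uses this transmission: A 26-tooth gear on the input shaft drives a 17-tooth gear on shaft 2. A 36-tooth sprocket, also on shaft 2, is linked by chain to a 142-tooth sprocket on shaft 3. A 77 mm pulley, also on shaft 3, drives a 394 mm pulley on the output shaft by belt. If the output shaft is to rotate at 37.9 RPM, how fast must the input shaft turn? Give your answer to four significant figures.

Overall ratio R = 0.65385 × 3.9444 × 5.1169 = 13.197.
Required input speed = output speed × R = 37.9 × 13.197 = 500.16 RPM.

500.2 RPM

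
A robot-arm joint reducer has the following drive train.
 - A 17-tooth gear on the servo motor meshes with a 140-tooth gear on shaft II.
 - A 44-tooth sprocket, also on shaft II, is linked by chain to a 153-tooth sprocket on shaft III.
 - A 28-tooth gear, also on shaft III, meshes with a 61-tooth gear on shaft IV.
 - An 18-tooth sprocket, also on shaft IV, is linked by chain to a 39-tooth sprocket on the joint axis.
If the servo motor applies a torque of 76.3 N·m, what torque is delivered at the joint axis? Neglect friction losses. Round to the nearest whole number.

Gear mesh: ratio = 140/17 = 8.2353; torque at shaft II = 76.3 × 8.2353 = 628.35 N·m.
Chain: ratio = 153/44 = 3.4773; torque at shaft III = 628.35 × 3.4773 = 2185 N·m.
Gear mesh: ratio = 61/28 = 2.1786; torque at shaft IV = 2185 × 2.1786 = 4760.1 N·m.
Chain: ratio = 39/18 = 2.1667; torque at the joint axis = 4760.1 × 2.1667 = 10314 N·m.

10314 N·m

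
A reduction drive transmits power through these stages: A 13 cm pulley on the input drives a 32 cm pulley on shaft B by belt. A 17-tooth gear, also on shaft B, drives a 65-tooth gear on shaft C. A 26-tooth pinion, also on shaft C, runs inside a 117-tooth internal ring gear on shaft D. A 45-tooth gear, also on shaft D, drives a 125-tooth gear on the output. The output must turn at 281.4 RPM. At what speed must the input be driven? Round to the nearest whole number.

Overall ratio R = 2.4615 × 3.8235 × 4.5 × 2.7778 = 117.65.
Required input speed = output speed × R = 281.4 × 117.65 = 33106 RPM.

33106 RPM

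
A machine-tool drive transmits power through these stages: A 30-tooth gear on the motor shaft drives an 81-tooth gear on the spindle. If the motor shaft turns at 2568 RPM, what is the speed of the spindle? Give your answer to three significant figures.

951 RPM

the motor shaft → the spindle (gear mesh, 81/30): 2568 ÷ 2.7 = 951.11 RPM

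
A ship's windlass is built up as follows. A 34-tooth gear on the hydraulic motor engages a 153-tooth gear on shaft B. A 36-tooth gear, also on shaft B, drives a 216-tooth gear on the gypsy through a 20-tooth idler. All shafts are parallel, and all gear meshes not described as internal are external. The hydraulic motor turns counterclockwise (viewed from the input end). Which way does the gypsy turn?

the hydraulic motor → shaft B: external mesh, 1 reversal → CW.
shaft B → the gypsy: driver → idler → driven is 2 external meshes, 2 reversals → CW.
3 reversals in total — an odd number — so the gypsy turns opposite to the hydraulic motor.

clockwise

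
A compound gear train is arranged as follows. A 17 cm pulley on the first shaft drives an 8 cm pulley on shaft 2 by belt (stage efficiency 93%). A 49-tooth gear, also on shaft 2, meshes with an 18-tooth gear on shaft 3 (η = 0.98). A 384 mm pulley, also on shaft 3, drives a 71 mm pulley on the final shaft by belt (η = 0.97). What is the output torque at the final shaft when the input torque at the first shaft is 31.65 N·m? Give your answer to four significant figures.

belt 8/17 = 0.47059 → τ = 31.65·0.47059·0.93 = 13.852 N·m
gear mesh 18/49 = 0.36735 → τ = 13.852·0.36735·0.98 = 4.9866 N·m
belt 71/384 = 0.1849 → τ = 4.9866·0.1849·0.97 = 0.89433 N·m

0.8943 N·m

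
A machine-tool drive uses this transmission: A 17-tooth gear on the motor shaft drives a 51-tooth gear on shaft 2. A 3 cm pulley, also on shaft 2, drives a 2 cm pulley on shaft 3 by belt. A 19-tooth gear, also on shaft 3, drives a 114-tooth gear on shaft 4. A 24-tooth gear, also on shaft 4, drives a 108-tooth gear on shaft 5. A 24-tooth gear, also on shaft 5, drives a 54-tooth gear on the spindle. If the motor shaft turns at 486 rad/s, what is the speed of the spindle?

the motor shaft → shaft 2 (gear mesh, 51/17): 486 ÷ 3 = 162 rad/s
shaft 2 → shaft 3 (belt, 2/3): 162 ÷ 0.66667 = 243 rad/s
shaft 3 → shaft 4 (gear mesh, 114/19): 243 ÷ 6 = 40.5 rad/s
shaft 4 → shaft 5 (gear mesh, 108/24): 40.5 ÷ 4.5 = 9 rad/s
shaft 5 → the spindle (gear mesh, 54/24): 9 ÷ 2.25 = 4 rad/s

4 rad/s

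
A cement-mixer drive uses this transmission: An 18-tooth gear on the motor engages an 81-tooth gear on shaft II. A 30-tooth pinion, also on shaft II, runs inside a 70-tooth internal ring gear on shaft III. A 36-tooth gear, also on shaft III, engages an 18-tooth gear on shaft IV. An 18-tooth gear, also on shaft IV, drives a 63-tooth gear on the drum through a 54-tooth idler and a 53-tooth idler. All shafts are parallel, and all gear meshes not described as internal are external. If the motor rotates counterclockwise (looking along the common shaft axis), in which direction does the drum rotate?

clockwise

the motor → shaft II: external mesh, 1 reversal → CW.
shaft II → shaft III: internal mesh, same direction → CW.
shaft III → shaft IV: external mesh, 1 reversal → CCW.
shaft IV → the drum: driver → idler → idler → driven is 3 external meshes, 3 reversals → CW.
5 reversals in total — an odd number — so the drum turns opposite to the motor.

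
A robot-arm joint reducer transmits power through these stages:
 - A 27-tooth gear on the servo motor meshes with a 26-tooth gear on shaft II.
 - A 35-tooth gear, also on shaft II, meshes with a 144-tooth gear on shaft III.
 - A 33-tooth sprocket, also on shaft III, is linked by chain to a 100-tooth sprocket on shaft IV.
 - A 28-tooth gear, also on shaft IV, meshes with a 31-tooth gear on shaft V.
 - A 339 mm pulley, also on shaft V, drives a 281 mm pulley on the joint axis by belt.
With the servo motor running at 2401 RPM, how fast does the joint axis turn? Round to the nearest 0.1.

Gear mesh: ratio = 26/27 = 0.96296, so shaft II turns at 2401 / 0.96296 = 2493.3 RPM.
Gear mesh: ratio = 144/35 = 4.1143, so shaft III turns at 2493.3 / 4.1143 = 606.02 RPM.
Chain: ratio = 100/33 = 3.0303, so shaft IV turns at 606.02 / 3.0303 = 199.99 RPM.
Gear mesh: ratio = 31/28 = 1.1071, so shaft V turns at 199.99 / 1.1071 = 180.63 RPM.
Belt: ratio = 281/339 = 0.82891, so the joint axis turns at 180.63 / 0.82891 = 217.92 RPM.

217.9 RPM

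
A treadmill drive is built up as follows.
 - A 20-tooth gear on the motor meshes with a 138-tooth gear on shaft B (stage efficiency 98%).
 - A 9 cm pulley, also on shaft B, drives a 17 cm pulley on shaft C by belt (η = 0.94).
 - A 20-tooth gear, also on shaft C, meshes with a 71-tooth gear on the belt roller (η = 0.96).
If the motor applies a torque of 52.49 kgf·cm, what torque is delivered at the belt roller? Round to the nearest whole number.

2148 kgf·cm

After the gear mesh (138/20): 52.49 × 6.9 × 0.98 = 354.94 kgf·cm
After the belt (17/9): 354.94 × 1.8889 × 0.94 = 630.21 kgf·cm
After the gear mesh (71/20): 630.21 × 3.55 × 0.96 = 2147.8 kgf·cm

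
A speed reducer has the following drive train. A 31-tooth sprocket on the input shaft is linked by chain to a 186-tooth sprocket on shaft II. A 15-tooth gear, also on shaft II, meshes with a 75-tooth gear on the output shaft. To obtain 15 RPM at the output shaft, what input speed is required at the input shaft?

Overall ratio R = 6 × 5 = 30.
Required input speed = output speed × R = 15 × 30 = 450 RPM.

450 RPM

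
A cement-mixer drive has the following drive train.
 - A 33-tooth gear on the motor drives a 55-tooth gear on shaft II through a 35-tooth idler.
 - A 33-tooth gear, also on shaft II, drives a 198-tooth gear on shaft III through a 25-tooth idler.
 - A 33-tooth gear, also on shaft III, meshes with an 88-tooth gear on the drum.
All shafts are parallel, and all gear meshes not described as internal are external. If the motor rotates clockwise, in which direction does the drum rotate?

the motor → shaft II: driver → idler → driven is 2 external meshes, 2 reversals → CW.
shaft II → shaft III: driver → idler → driven is 2 external meshes, 2 reversals → CW.
shaft III → the drum: external mesh, 1 reversal → CCW.
5 reversals in total — an odd number — so the drum turns opposite to the motor.

counterclockwise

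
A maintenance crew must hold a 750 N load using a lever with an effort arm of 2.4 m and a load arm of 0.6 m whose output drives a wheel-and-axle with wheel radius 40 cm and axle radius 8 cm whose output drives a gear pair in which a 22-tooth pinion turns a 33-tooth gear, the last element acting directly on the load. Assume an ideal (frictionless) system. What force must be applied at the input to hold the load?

25 N

Lever MA = effort arm / load arm = 2.4/0.6 = 4.
Wheel-and-axle MA = R/r = 40/8 = 5.
Gear pair MA = 33/22 = 1.5.
Combined ideal MA = 4 × 5 × 1.5 = 30.
Effort = load / MA = 750 / 30 = 25 N.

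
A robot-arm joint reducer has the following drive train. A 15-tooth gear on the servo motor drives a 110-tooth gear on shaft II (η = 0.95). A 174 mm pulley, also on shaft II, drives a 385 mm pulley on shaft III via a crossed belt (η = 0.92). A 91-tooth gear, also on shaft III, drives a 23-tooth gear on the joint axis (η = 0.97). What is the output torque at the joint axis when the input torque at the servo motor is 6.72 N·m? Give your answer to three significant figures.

After the gear mesh (110/15): 6.72 × 7.3333 × 0.95 = 46.816 N·m
After the belt (385/174): 46.816 × 2.2126 × 0.92 = 95.3 N·m
After the gear mesh (23/91): 95.3 × 0.25275 × 0.97 = 23.364 N·m

23.4 N·m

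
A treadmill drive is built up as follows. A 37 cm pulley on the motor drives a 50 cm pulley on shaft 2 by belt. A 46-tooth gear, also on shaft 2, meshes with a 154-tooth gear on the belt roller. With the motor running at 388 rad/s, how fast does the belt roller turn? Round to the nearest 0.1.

belt 50/37 = 1.3514 → 388/1.3514 = 287.12 rad/s
gear mesh 154/46 = 3.3478 → 287.12/3.3478 = 85.763 rad/s

85.8 rad/s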